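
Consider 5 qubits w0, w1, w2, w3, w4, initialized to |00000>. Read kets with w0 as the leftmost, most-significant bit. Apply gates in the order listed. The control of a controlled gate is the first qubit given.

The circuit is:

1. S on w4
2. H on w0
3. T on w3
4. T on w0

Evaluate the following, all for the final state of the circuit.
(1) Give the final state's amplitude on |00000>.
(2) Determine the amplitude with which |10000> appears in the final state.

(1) |00000> carries amplitude sqrt(2)/2 in the final state.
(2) The final state's coefficient on |10000> equals sqrt(2)*exp(I*pi/4)/2.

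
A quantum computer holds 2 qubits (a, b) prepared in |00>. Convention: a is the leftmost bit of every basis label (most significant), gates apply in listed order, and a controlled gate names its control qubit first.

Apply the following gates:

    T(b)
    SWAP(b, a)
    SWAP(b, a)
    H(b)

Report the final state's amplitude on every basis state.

The final amplitudes are sqrt(2)/2 on |00>, sqrt(2)/2 on |01>, 0 on |10>, 0 on |11>. Key observation: gates 2-3 undo each other exactly, leaving only the rest of the circuit to track.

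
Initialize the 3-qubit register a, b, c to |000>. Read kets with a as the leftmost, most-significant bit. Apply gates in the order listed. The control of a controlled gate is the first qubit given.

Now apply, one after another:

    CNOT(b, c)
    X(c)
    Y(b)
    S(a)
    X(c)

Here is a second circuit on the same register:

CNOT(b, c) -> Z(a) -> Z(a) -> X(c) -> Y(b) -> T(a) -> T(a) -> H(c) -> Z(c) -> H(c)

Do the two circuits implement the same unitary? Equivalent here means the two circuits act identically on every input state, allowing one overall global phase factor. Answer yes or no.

Yes — the two circuits implement the same unitary up to a global phase.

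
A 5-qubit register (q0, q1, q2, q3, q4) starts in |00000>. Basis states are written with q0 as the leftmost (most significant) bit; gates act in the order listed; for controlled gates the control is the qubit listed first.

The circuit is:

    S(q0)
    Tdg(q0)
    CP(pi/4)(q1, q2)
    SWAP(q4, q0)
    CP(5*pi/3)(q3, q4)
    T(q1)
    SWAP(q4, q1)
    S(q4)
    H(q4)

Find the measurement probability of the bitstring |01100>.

A full measurement returns |01100> with probability 0.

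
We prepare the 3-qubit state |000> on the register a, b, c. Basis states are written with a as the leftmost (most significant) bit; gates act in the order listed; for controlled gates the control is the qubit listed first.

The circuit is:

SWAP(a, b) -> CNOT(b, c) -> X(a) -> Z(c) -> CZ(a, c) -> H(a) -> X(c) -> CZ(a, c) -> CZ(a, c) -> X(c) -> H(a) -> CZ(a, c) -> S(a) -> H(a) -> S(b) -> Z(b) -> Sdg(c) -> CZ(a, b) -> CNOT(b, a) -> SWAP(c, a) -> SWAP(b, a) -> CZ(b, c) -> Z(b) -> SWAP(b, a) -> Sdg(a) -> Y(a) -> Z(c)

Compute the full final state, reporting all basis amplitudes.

The final amplitudes are -sqrt(2)/2 on |100>, -sqrt(2)/2 on |101>, and 0 on every other basis state. Key observation: steps 5-12 multiply out to the identity, so the circuit reduces to the remaining gates.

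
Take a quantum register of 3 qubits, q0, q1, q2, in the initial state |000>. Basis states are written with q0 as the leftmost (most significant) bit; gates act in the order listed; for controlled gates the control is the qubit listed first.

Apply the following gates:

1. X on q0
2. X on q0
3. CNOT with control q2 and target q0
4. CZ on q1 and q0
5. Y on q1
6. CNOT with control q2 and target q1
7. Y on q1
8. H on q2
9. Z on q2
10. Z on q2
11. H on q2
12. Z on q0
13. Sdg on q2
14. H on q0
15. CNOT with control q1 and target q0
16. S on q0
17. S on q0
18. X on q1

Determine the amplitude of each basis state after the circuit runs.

The final amplitudes are sqrt(2)/2 on |010>, -sqrt(2)/2 on |110>, and 0 on every other basis state. Key observation: the block from step 8 through step 11 cancels to the identity and can be dropped.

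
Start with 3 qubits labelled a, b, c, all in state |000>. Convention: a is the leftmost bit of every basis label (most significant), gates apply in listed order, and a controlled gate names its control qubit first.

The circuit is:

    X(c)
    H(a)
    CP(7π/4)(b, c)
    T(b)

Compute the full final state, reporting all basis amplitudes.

The resulting statevector has amplitude sqrt(2)/2 on |001>, sqrt(2)/2 on |101>, and 0 on every other basis state.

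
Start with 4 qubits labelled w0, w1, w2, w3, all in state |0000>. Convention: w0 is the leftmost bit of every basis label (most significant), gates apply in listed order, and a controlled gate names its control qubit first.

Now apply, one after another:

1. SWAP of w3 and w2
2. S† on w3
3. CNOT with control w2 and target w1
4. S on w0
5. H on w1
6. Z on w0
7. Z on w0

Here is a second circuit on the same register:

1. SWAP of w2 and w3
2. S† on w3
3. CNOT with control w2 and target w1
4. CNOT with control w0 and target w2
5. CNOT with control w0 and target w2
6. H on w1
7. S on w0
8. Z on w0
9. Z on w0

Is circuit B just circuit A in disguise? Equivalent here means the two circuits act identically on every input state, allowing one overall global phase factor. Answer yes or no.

Yes, they are equivalent — the unitaries differ by at most a global phase.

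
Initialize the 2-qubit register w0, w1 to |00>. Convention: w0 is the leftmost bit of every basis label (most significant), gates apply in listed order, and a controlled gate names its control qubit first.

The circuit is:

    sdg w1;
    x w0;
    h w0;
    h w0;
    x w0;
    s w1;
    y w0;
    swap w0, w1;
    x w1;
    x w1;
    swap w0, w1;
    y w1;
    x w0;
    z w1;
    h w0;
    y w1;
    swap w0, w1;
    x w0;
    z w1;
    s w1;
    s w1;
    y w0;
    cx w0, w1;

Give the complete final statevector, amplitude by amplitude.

The final amplitudes are -sqrt(2)/2 on |00>, -sqrt(2)/2 on |01>, 0 on |10>, 0 on |11>. Key observation: the block from step 1 through step 6 cancels to the identity and can be dropped.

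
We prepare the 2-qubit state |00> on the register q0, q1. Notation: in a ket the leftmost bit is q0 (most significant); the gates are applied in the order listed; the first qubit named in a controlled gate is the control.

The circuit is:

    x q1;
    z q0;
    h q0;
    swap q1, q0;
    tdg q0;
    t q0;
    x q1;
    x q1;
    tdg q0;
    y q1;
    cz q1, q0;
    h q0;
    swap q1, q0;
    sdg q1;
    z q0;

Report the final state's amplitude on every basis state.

The resulting statevector has amplitude -exp(I*pi/4)/2 on |00>, -exp(3*I*pi/4)/2 on |01>, exp(I*pi/4)/2 on |10>, exp(3*I*pi/4)/2 on |11>.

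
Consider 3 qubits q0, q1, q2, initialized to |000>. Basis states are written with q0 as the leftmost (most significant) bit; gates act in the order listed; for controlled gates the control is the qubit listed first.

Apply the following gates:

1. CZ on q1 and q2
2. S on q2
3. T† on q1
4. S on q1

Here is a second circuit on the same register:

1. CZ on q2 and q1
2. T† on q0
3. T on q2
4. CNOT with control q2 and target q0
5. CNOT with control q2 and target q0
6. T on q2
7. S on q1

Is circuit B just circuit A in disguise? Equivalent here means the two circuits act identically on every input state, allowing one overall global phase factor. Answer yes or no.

No, they are not equivalent — no single phase factor reconciles the two unitaries.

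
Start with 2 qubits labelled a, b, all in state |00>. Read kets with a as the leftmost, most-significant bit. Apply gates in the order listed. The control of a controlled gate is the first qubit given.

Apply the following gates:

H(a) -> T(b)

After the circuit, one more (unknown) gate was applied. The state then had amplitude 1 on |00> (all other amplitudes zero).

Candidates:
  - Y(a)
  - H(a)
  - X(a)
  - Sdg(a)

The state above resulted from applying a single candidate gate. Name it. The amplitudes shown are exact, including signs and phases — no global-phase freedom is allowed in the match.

The unique candidate consistent with the amplitudes is H(a).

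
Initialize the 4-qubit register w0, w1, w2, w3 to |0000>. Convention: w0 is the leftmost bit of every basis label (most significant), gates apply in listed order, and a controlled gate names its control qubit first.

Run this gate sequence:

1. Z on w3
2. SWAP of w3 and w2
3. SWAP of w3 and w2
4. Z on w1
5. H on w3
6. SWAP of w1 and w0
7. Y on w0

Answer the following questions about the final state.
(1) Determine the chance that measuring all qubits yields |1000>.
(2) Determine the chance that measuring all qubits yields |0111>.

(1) A full measurement returns |1000> with probability 1/2. Key observation: gates 2-3 undo each other exactly, leaving only the rest of the circuit to track.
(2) The probability of measuring |0111> is 0.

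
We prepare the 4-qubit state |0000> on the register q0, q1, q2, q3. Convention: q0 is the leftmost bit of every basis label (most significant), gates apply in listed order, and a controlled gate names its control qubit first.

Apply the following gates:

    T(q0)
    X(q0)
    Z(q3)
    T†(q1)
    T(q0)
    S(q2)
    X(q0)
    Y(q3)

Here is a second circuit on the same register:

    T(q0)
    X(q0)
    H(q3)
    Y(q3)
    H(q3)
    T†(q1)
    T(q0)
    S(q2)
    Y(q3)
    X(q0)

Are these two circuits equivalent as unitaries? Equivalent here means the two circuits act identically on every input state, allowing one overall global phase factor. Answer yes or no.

No — the two circuits implement different unitaries, even allowing a global phase.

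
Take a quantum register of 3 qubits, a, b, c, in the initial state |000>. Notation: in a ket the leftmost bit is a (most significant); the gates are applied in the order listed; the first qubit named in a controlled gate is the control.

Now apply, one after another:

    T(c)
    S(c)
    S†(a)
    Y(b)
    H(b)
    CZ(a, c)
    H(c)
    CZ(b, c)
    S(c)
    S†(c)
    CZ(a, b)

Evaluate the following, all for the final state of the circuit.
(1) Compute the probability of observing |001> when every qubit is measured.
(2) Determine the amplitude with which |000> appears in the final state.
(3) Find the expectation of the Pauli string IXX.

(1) Outcome |001> occurs with probability 1/4.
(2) The amplitude on |000> is I/2.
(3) The observable IXX averages to 0.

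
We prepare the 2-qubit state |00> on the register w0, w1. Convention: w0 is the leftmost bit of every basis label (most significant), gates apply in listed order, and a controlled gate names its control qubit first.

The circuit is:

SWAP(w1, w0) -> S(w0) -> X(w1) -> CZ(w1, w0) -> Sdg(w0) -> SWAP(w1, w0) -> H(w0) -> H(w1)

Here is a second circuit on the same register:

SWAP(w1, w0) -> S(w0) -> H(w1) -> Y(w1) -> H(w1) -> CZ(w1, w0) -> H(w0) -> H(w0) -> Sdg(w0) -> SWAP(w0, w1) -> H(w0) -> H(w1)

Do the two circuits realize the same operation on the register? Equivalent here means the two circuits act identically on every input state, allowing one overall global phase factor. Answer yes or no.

No — the two circuits implement different unitaries, even allowing a global phase.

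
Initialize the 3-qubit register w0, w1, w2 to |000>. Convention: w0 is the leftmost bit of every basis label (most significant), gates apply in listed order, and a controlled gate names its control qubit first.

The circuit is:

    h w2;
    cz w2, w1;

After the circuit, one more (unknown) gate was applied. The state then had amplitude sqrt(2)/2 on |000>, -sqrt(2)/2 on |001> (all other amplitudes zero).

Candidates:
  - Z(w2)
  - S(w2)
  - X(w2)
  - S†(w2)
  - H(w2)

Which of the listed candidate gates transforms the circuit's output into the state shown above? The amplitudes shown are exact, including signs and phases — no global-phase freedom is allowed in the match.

The unique candidate consistent with the amplitudes is Z(w2).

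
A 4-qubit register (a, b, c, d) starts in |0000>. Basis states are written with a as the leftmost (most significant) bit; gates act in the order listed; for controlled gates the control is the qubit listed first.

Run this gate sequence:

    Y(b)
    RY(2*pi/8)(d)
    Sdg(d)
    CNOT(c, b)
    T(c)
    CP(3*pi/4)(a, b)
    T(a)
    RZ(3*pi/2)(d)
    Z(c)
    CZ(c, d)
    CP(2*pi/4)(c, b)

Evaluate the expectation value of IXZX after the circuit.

The expectation value of IXZX is 0.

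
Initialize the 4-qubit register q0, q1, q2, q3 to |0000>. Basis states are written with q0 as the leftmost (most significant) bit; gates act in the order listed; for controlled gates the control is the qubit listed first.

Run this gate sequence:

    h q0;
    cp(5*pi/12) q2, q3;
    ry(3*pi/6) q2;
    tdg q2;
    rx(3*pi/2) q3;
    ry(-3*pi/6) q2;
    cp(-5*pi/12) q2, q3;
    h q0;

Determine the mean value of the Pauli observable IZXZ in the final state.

The expectation value of IZXZ is 1/8 + sqrt(3)/8.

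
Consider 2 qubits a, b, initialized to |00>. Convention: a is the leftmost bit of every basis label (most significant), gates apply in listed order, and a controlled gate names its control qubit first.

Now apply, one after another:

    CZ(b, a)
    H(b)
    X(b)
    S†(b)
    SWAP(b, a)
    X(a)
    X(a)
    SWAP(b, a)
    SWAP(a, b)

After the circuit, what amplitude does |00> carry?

The amplitude on |00> is sqrt(2)/2.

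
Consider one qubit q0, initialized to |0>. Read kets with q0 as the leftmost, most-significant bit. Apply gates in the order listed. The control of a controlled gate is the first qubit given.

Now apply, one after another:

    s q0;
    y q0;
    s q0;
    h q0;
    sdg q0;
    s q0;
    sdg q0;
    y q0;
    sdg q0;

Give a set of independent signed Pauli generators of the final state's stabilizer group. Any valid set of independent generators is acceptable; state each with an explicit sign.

One valid set of independent stabilizer generators is +X (any independent generating set of the same group is equally correct).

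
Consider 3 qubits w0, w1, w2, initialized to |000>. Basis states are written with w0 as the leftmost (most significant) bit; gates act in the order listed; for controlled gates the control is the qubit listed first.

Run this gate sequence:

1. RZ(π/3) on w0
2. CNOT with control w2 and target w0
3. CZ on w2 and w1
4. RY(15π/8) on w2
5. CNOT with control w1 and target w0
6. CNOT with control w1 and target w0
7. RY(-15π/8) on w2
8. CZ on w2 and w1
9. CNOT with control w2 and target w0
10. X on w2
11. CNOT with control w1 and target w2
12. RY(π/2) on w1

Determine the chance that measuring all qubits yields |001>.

A full measurement returns |001> with probability 1/2. Key observation: the block from step 2 through step 9 cancels to the identity and can be dropped.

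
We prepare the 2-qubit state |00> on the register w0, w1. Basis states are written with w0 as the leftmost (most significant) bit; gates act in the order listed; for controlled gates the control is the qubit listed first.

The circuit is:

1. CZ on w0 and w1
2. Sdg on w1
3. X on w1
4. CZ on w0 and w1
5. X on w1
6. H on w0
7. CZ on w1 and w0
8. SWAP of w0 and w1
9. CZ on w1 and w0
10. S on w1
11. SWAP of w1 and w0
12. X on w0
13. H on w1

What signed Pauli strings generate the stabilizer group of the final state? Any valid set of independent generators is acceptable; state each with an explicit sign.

The final state is stabilized by the group generated by -YI, +IX; other independent generating sets are equally valid.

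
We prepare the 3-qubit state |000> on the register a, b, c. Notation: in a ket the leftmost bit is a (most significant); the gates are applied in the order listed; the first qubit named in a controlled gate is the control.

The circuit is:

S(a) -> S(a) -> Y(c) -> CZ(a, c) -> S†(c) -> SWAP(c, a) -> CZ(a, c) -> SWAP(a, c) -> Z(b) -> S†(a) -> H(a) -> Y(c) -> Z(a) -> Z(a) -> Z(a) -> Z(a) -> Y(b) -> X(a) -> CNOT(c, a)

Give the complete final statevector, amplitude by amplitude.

The final amplitudes are sqrt(2)/2 on |010>, sqrt(2)/2 on |110>, and 0 on every other basis state. Key observation: gates 13-16 undo each other exactly, leaving only the rest of the circuit to track.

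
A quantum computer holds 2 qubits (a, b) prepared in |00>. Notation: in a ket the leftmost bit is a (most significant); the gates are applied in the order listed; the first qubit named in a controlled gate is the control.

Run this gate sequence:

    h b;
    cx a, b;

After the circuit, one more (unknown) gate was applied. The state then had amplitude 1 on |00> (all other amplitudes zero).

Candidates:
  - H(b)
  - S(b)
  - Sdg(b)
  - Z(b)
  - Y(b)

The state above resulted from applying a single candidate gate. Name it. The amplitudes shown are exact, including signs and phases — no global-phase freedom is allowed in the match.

The applied gate was H(b).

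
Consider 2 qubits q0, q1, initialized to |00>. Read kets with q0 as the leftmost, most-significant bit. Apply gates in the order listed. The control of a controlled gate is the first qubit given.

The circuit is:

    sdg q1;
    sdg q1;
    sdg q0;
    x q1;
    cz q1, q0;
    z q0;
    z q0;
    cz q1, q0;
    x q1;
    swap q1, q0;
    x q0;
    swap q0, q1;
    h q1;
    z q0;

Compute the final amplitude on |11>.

|11> carries amplitude 0 in the final state. Key observation: steps 4-9 multiply out to the identity, so the circuit reduces to the remaining gates.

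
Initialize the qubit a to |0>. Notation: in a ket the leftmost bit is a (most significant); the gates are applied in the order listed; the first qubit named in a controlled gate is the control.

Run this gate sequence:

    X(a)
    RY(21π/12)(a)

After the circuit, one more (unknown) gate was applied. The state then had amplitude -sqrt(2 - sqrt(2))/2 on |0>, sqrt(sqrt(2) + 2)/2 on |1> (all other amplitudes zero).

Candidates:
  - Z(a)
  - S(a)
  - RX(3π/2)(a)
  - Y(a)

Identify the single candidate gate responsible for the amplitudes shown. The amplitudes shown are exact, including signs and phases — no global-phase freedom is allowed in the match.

The applied gate was Z(a).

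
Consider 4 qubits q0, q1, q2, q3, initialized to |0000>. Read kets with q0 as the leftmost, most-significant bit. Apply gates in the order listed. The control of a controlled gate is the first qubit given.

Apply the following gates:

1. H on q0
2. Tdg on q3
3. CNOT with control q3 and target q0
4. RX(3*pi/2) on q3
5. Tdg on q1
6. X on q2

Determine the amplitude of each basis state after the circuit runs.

The final amplitudes are -1/2 on |0010>, -I/2 on |0011>, -1/2 on |1010>, -I/2 on |1011>, and 0 on every other basis state.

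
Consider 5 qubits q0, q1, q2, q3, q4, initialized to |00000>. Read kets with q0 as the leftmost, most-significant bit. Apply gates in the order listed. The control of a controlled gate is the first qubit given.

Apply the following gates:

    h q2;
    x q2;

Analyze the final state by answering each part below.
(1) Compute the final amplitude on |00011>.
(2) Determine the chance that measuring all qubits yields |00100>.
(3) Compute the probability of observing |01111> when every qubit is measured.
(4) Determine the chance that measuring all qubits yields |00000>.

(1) The amplitude on |00011> is 0.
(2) A full measurement returns |00100> with probability 1/2.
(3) Outcome |01111> occurs with probability 0.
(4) Outcome |00000> occurs with probability 1/2.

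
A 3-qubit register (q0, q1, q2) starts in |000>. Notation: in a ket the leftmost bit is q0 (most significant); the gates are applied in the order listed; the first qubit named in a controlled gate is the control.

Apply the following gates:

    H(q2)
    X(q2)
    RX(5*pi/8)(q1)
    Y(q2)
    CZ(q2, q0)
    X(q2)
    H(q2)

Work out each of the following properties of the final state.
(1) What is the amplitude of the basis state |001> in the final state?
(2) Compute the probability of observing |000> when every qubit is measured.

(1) |001> carries amplitude I*cos(5*pi/16) in the final state.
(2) A full measurement returns |000> with probability 0.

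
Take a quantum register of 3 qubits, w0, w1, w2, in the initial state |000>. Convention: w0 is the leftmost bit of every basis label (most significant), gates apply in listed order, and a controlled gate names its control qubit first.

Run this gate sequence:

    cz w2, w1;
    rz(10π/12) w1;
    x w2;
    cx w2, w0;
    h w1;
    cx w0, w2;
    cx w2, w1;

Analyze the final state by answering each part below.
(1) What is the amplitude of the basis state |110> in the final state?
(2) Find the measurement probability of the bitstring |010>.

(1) The final state's coefficient on |110> equals -sqrt(2)*exp(7*I*pi/12)/2.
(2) A full measurement returns |010> with probability 0.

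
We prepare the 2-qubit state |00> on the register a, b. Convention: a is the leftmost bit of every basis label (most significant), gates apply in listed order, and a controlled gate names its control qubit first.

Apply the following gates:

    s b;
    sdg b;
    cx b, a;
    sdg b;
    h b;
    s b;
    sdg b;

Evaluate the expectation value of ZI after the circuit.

The expectation value of ZI is 1.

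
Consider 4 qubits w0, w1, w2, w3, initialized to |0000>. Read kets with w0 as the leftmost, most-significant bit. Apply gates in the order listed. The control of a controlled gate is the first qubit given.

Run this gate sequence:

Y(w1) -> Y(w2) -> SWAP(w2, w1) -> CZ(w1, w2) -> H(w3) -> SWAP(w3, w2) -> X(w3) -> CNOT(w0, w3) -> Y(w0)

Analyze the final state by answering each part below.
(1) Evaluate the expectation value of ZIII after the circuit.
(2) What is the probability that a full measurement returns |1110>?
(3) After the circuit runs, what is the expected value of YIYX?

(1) The observable ZIII averages to -1.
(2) A full measurement returns |1110> with probability 1/2.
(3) The expectation value of YIYX is 0.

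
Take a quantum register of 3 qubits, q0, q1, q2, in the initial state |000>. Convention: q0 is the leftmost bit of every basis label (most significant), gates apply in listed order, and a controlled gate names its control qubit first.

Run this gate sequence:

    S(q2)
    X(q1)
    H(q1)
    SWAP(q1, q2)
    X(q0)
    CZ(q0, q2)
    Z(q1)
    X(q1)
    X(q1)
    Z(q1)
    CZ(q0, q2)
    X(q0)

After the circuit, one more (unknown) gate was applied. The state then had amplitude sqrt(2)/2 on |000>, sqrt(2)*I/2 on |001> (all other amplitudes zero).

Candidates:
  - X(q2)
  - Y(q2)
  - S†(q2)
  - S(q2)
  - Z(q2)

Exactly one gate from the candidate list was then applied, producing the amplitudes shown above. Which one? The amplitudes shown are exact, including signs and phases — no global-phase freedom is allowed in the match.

The applied gate was S†(q2). Key observation: gates 5-12 undo each other exactly, leaving only the rest of the circuit to track.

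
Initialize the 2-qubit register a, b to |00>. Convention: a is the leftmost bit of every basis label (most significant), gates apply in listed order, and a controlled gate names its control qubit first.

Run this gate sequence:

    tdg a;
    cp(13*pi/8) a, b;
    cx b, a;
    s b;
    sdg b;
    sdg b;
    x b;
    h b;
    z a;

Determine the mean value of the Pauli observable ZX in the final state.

In the final state, ZX has expectation -1. Key observation: gates 4-5 undo each other exactly, leaving only the rest of the circuit to track.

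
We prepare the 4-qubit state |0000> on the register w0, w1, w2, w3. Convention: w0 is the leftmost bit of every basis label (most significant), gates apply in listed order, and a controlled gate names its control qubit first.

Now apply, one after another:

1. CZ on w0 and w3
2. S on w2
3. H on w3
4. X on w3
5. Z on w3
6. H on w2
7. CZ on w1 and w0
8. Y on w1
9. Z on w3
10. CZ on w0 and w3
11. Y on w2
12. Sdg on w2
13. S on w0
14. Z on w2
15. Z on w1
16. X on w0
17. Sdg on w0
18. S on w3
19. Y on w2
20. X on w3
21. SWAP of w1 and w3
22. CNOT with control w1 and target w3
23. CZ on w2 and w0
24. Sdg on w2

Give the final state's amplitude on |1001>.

|1001> carries amplitude 1/2 in the final state.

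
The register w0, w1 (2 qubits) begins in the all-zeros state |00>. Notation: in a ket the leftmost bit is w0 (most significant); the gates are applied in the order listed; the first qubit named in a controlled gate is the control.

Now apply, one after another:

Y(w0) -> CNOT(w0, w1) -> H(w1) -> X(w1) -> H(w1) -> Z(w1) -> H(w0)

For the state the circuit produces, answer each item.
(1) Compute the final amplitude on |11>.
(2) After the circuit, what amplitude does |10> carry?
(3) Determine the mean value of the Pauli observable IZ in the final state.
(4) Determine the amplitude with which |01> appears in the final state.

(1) The amplitude on |11> is -sqrt(2)*I/2.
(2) The amplitude on |10> is 0.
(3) In the final state, IZ has expectation -1.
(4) The amplitude on |01> is sqrt(2)*I/2.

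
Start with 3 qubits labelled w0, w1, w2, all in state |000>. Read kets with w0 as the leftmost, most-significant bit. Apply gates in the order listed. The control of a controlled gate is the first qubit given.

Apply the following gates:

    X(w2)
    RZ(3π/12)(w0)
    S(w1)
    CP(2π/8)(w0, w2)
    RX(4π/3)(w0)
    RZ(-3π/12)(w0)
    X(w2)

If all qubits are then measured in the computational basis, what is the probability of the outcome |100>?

A full measurement returns |100> with probability 3/4.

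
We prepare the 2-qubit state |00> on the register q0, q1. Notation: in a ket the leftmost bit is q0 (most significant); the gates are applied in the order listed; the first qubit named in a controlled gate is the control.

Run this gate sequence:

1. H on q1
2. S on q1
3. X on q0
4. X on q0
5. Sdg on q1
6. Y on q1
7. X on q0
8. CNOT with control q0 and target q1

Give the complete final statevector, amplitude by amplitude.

The final amplitudes are 0 on |00>, 0 on |01>, sqrt(2)*I/2 on |10>, -sqrt(2)*I/2 on |11>. Key observation: gates 2-5 undo each other exactly, leaving only the rest of the circuit to track.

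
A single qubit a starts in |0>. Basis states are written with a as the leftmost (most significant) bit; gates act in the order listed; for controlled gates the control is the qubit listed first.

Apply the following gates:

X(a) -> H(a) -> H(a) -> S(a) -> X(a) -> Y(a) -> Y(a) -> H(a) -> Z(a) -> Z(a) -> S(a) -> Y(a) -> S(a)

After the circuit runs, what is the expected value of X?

The observable X averages to -1.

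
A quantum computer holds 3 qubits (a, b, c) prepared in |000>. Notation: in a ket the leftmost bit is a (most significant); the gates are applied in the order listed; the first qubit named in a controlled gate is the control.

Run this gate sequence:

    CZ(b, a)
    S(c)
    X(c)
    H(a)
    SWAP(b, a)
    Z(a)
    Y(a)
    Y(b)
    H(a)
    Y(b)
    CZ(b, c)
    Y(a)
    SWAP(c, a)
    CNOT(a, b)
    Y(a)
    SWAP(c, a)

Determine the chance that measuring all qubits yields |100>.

Outcome |100> occurs with probability 1/4.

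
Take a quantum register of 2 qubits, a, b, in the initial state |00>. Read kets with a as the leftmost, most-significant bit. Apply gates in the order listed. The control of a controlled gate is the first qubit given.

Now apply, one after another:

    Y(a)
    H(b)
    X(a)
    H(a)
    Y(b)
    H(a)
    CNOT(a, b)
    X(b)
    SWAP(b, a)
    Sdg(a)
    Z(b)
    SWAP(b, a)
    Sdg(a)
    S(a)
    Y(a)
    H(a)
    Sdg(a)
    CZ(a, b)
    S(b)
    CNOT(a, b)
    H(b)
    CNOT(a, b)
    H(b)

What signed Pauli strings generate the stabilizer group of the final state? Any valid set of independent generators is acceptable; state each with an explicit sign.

The stabilizer group can be generated by +YI, -IX, among other valid generating sets.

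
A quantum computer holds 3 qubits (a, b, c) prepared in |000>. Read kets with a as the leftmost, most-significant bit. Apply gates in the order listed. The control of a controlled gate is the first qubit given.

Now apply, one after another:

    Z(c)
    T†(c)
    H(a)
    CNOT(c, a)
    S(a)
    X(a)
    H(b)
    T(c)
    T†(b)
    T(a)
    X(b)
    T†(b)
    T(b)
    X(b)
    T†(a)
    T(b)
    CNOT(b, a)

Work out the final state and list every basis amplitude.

After the circuit, the state carries amplitude I/2 on |000>, 0 on |001>, 1/2 on |010>, 0 on |011>, 1/2 on |100>, 0 on |101>, I/2 on |110>, 0 on |111>. Key observation: the block from step 9 through step 16 cancels to the identity and can be dropped.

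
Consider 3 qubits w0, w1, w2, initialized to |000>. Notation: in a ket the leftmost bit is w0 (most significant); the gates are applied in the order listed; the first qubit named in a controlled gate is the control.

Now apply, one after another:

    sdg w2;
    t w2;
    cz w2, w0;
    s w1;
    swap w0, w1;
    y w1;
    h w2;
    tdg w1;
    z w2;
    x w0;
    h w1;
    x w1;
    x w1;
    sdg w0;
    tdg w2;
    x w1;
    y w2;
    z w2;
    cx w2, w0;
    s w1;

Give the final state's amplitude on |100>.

The final state's coefficient on |100> equals -1/2. Key observation: gates 12-13 undo each other exactly, leaving only the rest of the circuit to track.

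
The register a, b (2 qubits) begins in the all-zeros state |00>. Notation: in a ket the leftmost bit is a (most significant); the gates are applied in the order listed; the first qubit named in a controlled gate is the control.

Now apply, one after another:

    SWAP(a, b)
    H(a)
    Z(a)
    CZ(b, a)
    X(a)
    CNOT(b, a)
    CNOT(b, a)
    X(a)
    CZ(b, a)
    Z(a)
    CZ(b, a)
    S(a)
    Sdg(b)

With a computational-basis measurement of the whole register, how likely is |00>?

Outcome |00> occurs with probability 1/2. Key observation: gates 3-10 undo each other exactly, leaving only the rest of the circuit to track.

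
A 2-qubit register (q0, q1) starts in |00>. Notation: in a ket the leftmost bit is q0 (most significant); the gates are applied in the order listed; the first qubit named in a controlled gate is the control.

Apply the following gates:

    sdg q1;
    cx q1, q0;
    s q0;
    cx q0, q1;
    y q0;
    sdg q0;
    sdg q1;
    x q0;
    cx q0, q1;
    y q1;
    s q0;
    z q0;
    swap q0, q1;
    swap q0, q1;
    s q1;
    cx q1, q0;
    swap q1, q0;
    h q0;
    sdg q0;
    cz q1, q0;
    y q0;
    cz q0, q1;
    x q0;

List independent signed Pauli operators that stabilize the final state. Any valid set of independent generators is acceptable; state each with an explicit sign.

One valid set of independent stabilizer generators is -YI, -IZ (any independent generating set of the same group is equally correct).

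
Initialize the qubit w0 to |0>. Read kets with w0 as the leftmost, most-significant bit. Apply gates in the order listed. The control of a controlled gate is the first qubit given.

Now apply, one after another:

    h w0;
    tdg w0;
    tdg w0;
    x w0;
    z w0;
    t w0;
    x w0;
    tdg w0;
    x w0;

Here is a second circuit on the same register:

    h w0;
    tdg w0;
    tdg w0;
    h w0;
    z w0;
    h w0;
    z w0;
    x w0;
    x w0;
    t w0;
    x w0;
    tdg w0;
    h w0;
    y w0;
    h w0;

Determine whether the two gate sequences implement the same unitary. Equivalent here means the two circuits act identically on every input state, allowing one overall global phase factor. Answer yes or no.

No, they are not equivalent — no single phase factor reconciles the two unitaries.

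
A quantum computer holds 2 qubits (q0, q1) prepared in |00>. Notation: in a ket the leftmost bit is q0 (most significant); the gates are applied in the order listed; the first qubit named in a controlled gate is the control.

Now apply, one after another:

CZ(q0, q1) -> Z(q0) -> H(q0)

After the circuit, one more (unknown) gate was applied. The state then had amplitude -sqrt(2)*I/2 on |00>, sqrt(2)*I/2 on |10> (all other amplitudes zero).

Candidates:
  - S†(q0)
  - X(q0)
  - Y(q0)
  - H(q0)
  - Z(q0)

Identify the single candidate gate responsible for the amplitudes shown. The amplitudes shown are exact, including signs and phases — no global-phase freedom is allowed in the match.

It was Y(q0) that produced the state shown.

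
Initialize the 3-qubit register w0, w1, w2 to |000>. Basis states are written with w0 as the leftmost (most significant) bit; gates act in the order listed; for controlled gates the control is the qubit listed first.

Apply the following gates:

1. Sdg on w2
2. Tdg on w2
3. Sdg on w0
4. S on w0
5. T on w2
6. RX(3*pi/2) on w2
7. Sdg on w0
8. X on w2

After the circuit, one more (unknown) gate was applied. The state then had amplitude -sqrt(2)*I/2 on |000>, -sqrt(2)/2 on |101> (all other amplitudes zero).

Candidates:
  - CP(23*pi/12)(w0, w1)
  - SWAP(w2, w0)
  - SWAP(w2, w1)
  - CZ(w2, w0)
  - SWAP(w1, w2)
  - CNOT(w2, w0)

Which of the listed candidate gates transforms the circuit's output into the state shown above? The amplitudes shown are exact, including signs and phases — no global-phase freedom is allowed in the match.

The unique candidate consistent with the amplitudes is CNOT(w2, w0). Key observation: steps 2-5 multiply out to the identity, so the circuit reduces to the remaining gates.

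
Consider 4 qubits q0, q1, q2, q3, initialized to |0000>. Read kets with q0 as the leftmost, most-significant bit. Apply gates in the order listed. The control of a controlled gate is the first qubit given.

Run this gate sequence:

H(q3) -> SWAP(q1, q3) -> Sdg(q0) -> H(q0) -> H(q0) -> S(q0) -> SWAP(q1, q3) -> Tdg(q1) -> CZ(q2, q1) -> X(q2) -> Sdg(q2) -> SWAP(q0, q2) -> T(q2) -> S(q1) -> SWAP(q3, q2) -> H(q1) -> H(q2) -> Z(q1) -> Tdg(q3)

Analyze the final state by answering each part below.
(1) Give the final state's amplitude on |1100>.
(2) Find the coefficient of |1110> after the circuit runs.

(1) The amplitude on |1100> is sqrt(2)*I/2. Key observation: steps 2-7 multiply out to the identity, so the circuit reduces to the remaining gates.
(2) The amplitude on |1110> is 0.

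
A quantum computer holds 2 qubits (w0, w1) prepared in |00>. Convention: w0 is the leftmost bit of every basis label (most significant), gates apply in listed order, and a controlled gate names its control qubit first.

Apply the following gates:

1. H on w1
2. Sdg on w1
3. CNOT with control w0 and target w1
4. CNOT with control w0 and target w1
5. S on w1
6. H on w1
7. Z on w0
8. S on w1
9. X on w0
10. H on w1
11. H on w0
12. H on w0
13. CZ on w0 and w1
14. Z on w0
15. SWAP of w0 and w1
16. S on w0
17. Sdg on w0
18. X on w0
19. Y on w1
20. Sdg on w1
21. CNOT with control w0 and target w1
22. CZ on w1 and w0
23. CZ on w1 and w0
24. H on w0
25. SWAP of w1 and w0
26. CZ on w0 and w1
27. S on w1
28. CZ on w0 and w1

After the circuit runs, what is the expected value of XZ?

The expectation value of XZ is -1. Key observation: gates 1-6 undo each other exactly, leaving only the rest of the circuit to track.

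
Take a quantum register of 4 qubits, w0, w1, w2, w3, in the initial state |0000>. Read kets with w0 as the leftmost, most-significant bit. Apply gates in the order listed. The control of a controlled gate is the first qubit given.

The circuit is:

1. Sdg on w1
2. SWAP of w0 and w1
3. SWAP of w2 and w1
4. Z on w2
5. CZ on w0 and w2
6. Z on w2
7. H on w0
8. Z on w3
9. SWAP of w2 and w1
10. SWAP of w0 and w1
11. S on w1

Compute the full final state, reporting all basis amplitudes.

After the circuit, the state carries amplitude sqrt(2)/2 on |0000>, sqrt(2)*I/2 on |0100>, and 0 on every other basis state.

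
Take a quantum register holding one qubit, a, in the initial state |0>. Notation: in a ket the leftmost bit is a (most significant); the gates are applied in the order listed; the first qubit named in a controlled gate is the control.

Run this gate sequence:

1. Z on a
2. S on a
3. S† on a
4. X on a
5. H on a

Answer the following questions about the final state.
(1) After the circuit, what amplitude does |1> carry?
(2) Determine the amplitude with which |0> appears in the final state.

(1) The final state's coefficient on |1> equals -sqrt(2)/2.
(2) |0> carries amplitude sqrt(2)/2 in the final state.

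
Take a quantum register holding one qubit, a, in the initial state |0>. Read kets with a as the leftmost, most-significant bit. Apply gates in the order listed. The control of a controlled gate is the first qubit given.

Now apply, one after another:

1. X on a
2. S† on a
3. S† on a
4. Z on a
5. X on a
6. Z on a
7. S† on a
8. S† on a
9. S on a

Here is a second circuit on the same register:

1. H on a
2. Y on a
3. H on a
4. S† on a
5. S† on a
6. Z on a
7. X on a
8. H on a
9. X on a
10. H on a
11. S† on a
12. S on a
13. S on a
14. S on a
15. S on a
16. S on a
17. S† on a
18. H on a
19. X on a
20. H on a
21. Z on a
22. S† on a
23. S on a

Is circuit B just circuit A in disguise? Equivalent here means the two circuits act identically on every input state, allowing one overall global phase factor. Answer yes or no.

No: there is an input state on which the two circuits produce genuinely different outputs (not merely differing by a phase).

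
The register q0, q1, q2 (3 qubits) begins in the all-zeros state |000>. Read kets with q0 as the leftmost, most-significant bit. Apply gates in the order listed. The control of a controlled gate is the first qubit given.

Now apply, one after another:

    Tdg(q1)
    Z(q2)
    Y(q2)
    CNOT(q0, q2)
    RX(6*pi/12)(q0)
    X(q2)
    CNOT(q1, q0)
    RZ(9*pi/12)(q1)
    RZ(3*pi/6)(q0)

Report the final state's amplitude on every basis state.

The final amplitudes are -sqrt(2)*exp(7*I*pi/8)/2 on |000>, -sqrt(2)*exp(7*I*pi/8)/2 on |100>, and 0 on every other basis state.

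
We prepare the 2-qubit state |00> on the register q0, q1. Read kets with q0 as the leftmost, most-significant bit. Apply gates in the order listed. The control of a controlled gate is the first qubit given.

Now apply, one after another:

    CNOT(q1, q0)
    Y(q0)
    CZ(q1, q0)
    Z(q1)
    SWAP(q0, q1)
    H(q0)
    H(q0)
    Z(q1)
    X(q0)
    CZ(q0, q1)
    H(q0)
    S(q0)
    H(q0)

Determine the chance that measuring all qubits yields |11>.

Outcome |11> occurs with probability 1/2. Key observation: gates 6-7 undo each other exactly, leaving only the rest of the circuit to track.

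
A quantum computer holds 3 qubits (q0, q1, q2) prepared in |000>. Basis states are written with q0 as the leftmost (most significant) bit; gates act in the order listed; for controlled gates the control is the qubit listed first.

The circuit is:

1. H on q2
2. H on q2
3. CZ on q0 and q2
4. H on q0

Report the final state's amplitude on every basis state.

The final amplitudes are sqrt(2)/2 on |000>, sqrt(2)/2 on |100>, and 0 on every other basis state. Key observation: gates 1-2 undo each other exactly, leaving only the rest of the circuit to track.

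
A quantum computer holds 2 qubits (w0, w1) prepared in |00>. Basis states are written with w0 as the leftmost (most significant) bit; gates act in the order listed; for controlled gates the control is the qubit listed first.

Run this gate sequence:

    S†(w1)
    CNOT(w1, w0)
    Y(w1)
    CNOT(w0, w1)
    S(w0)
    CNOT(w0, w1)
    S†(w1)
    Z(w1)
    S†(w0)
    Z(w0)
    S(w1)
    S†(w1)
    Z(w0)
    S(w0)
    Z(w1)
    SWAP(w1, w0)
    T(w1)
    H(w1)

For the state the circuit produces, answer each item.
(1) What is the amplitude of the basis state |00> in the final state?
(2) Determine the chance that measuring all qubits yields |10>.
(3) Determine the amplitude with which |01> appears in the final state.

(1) The amplitude on |00> is 0. Key observation: gates 9-14 undo each other exactly, leaving only the rest of the circuit to track.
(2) A full measurement returns |10> with probability 1/2.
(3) The amplitude on |01> is 0.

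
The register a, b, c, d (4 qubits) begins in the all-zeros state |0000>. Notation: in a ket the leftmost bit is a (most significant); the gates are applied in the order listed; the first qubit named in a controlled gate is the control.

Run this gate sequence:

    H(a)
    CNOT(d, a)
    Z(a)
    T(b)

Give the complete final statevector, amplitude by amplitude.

The final amplitudes are sqrt(2)/2 on |0000>, -sqrt(2)/2 on |1000>, and 0 on every other basis state.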